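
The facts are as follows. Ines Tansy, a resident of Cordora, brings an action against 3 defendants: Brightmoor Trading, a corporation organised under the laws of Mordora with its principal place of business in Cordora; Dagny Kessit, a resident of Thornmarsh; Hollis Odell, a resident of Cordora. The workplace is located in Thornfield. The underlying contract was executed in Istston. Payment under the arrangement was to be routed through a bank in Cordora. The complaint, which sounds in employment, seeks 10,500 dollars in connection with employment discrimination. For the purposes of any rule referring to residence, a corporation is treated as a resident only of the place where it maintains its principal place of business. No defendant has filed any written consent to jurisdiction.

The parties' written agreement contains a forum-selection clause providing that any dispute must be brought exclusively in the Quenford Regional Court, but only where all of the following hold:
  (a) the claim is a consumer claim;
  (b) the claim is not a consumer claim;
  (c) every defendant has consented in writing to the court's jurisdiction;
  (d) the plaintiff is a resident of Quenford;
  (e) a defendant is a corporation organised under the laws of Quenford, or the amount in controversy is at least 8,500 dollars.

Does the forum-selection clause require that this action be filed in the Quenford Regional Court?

No

The Quenford Regional Court:
  (a) The claim is an employment claim, not a consumer claim. Fails.
  (b) The claim is an employment claim, not a consumer claim. Satisfied.
  (c) No such written consent has been filed. Not met.
  (d) The plaintiff resides in Cordora, not Quenford. Condition not met.
  (e) The amount in controversy is 10,500 dollars, which meets the USD 8,500 floor, so one alternative holds. Condition met.
  → The clause does not apply.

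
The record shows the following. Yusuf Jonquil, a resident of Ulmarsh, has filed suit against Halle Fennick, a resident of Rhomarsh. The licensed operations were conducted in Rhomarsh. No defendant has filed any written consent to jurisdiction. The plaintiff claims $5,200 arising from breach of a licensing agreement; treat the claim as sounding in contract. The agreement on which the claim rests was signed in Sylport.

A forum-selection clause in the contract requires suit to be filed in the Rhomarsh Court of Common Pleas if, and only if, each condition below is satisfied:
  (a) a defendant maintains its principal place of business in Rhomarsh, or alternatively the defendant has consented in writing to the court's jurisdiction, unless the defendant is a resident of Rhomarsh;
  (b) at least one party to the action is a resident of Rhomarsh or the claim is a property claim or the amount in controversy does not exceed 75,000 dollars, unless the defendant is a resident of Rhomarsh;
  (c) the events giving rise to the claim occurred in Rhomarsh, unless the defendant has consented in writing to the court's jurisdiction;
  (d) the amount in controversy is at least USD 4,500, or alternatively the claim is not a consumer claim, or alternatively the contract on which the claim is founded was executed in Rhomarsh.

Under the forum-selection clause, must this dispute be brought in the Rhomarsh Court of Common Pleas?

The Rhomarsh Court of Common Pleas:
  (a) No defendant is a corporation; no such written consent has been filed — none of the alternatives is met. However, the defendant resides in Rhomarsh, so the 'unless' proviso supplies this condition. Met.
  (b) Halle Fennick resides in Rhomarsh — that alternative is enough. Satisfied.
  (c) The operative events occurred in Rhomarsh. Satisfied.
  (d) The amount in controversy is $5,200, which meets the $4,500 floor, which satisfies one of the alternatives. Condition met.
  → The clause applies.

Yes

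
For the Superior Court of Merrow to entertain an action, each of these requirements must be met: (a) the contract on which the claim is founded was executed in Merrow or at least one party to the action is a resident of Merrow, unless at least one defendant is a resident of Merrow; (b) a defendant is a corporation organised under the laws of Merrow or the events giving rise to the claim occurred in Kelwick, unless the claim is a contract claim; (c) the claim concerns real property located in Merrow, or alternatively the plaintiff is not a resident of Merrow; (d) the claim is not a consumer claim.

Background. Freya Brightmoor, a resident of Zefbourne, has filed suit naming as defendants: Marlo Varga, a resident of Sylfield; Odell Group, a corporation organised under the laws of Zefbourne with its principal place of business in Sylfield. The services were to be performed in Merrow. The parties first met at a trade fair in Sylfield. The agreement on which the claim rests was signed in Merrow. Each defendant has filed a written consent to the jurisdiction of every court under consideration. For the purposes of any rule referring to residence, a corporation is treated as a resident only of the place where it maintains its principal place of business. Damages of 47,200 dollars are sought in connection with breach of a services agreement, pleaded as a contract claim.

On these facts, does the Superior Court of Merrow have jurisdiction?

Yes

The Superior Court of Merrow:
  (a) The contract was executed in Merrow — that alternative is enough. Satisfied.
  (b) The corporate defendant(s) are organised in Zefbourne, not Merrow; the operative events occurred in Merrow, not Kelwick — none of the alternatives is met. But the claim is a contract claim, and the 'unless' clause therefore excuses the requirement. Satisfied.
  (c) The plaintiff resides in Zefbourne, which is not Merrow, so one alternative holds. Met.
  (d) The claim is a contract claim, not a consumer claim. Satisfied.
  → The court has jurisdiction.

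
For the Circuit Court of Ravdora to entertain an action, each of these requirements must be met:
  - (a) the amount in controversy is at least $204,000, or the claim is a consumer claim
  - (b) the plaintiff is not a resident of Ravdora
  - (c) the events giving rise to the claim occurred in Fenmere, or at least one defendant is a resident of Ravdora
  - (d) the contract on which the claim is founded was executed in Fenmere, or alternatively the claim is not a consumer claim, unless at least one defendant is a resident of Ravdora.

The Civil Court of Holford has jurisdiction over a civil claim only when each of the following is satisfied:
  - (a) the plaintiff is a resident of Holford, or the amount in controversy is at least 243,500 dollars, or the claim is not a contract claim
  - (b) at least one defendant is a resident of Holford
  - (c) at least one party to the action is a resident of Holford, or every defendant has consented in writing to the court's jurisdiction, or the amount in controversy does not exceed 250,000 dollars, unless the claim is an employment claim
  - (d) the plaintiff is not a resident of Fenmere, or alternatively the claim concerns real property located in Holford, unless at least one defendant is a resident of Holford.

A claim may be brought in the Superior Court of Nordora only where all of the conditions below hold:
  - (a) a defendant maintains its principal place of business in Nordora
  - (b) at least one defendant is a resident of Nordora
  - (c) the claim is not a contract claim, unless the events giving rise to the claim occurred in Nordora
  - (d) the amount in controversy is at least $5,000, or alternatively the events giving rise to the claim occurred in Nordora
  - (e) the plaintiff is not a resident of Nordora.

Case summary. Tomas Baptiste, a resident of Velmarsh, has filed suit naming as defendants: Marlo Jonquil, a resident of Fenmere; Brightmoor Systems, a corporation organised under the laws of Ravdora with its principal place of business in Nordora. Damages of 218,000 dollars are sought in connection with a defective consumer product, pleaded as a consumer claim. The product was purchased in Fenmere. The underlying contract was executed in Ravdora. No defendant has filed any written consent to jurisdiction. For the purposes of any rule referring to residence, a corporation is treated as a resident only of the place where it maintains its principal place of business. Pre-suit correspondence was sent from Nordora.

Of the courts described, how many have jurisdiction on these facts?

1

The Circuit Court of Ravdora:
  (a) The amount in controversy is USD 218,000, which meets the $204,000 floor, so one alternative holds. Satisfied.
  (b) The plaintiff resides in Velmarsh, which is not Ravdora. Satisfied.
  (c) The operative events occurred in Fenmere, so one alternative holds. Met.
  (d) The contract was executed in Ravdora, not Fenmere; the claim is a consumer claim — no alternative holds. Nor does the 'unless' clause help: no defendant resides in Ravdora (they reside in Fenmere, Nordora). Not satisfied.
  → No jurisdiction.
The Civil Court of Holford:
  (a) The claim is a consumer claim, not a contract claim, so one alternative holds. Condition met.
  (b) No defendant resides in Holford (they reside in Fenmere, Nordora). Fails.
  (c) The amount in controversy is $218,000, within the USD 250,000 ceiling, which satisfies one of the alternatives. Met.
  (d) The plaintiff resides in Velmarsh, which is not Fenmere, so this disjunct is met. Met.
  → At least one condition fails; no jurisdiction.
The Superior Court of Nordora:
  (a) Brightmoor Systems has its principal place of business in Nordora. Met.
  (b) Brightmoor Systems resides in Nordora. Condition met.
  (c) The claim is a consumer claim, not a contract claim. Condition met.
  (d) The amount in controversy is $218,000, which meets the $5,000 floor — that alternative is enough. Satisfied.
  (e) The plaintiff resides in Velmarsh, which is not Nordora. Satisfied.
  → Jurisdiction lies.
Courts with jurisdiction: the Superior Court of Nordora — 1 in total.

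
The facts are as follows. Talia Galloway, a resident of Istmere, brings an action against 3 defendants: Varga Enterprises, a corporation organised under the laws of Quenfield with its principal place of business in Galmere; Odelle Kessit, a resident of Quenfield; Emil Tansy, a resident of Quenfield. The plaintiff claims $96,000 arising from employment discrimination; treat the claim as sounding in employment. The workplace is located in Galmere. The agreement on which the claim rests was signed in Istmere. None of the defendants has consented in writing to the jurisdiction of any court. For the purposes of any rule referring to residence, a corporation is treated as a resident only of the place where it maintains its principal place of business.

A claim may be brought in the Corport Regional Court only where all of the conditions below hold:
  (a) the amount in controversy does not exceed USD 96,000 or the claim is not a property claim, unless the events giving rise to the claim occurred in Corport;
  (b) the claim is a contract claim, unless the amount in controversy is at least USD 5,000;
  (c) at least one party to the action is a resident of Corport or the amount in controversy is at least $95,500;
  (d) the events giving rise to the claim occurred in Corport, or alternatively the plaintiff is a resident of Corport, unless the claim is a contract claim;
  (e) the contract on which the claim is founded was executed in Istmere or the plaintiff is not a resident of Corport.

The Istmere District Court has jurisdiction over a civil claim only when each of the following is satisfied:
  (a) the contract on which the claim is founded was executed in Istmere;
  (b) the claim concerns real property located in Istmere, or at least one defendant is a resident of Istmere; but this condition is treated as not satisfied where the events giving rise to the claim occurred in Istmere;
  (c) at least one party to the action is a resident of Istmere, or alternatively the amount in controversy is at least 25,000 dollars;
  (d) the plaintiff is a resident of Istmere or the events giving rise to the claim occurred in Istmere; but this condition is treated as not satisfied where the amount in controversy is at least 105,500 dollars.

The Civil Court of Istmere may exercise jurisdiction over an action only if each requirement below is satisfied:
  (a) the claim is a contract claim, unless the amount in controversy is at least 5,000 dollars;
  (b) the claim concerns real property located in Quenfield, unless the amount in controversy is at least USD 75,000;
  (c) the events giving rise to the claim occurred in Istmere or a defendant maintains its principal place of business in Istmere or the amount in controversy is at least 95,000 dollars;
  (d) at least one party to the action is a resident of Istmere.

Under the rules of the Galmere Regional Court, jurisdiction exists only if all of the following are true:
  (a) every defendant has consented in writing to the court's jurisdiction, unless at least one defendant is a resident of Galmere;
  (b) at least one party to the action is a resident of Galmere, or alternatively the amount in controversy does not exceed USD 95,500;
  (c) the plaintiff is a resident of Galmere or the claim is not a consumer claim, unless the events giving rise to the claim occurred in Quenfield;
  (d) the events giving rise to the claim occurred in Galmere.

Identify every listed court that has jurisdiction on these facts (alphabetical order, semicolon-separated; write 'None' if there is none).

the Civil Court of Istmere; the Galmere Regional Court

The Corport Regional Court:
  (a) The amount in controversy is $96,000, within the $96,000 ceiling, so one alternative holds. Satisfied.
  (b) The claim is an employment claim, not a contract claim. But the amount in controversy is 96,000 dollars, which meets the $5,000 floor, and the 'unless' clause therefore excuses the requirement. Condition met.
  (c) The amount in controversy is $96,000, which meets the $95,500 floor, so this disjunct is met. Condition met.
  (d) The operative events occurred in Galmere, not Corport; the plaintiff resides in Istmere, not Corport — every alternative fails. The proviso offers no rescue either, since the claim is an employment claim, not a contract claim. Fails.
  (e) The contract was executed in Istmere, which satisfies one of the alternatives. Met.
  → Not every requirement is met — no jurisdiction.
The Istmere District Court:
  (a) The contract was executed in Istmere. Satisfied.
  (b) The claim does not concern real property; no defendant resides in Istmere (they reside in Galmere, Quenfield, Quenfield) — none of the alternatives is met. Fails.
  (c) Talia Galloway resides in Istmere, so one alternative holds. Condition met.
  (d) The plaintiff resides in Istmere, so one alternative holds. The carve-out does not apply: the amount in controversy is $96,000, below the $105,500 floor. Condition met.
  → The court lacks jurisdiction.
The Civil Court of Istmere:
  (a) The claim is an employment claim, not a contract claim. But the amount in controversy is $96,000, which meets the $5,000 floor, and the 'unless' clause therefore excuses the requirement. Satisfied.
  (b) The claim does not concern real property. The proviso rescues it, though: the amount in controversy is $96,000, which meets the 75,000 dollars floor. Satisfied.
  (c) The amount in controversy is $96,000, which meets the USD 95,000 floor, which satisfies one of the alternatives. Satisfied.
  (d) Talia Galloway resides in Istmere. Met.
  → Jurisdiction lies.
The Galmere Regional Court:
  (a) No such written consent has been filed. However, Varga Enterprises resides in Galmere, so the 'unless' proviso supplies this condition. Condition met.
  (b) Varga Enterprises resides in Galmere, which satisfies one of the alternatives. Met.
  (c) The claim is an employment claim, not a consumer claim, so one alternative holds. Satisfied.
  (d) The operative events occurred in Galmere. Satisfied.
  → Every requirement is satisfied — jurisdiction.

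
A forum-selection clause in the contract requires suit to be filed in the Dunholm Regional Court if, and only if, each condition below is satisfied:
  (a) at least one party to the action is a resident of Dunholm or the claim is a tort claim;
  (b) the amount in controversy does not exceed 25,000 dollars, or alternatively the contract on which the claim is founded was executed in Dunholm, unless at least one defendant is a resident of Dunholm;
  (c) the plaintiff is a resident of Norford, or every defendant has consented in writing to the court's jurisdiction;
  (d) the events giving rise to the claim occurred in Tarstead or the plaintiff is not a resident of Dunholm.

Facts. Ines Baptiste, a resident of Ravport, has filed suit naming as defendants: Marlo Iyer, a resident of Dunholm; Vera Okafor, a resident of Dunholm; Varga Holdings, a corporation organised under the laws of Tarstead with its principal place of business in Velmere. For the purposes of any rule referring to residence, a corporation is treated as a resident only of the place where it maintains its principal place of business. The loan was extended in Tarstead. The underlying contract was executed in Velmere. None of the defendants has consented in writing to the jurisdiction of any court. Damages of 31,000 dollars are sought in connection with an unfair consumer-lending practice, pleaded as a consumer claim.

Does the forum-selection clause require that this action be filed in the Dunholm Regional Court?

The Dunholm Regional Court:
  (a) Marlo Iyer resides in Dunholm, so one alternative holds. Met.
  (b) The amount in controversy is USD 31,000, above the 25,000 dollars ceiling; the contract was executed in Velmere, not Dunholm — no alternative holds. However, Marlo Iyer resides in Dunholm, so the 'unless' proviso supplies this condition. Condition met.
  (c) The plaintiff resides in Ravport, not Norford; no such written consent has been filed — every alternative fails. Condition not met.
  (d) The operative events occurred in Tarstead — that alternative is enough. Met.
  → Forum clause is not triggered.

No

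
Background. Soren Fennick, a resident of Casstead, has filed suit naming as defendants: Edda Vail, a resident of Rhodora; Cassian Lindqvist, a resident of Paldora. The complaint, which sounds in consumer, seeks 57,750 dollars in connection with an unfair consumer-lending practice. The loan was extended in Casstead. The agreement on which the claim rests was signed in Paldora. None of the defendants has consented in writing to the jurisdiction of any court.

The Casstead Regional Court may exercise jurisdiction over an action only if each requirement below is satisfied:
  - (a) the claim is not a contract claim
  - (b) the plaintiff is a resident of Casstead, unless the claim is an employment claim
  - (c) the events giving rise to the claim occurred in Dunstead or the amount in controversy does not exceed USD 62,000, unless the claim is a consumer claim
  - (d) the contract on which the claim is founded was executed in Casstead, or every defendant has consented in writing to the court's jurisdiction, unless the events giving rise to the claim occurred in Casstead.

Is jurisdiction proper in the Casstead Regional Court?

Yes

The Casstead Regional Court:
  (a) The claim is a consumer claim, not a contract claim. Met.
  (b) The plaintiff resides in Casstead. Met.
  (c) The amount in controversy is $57,750, within the USD 62,000 ceiling, so this disjunct is met. Met.
  (d) The contract was executed in Paldora, not Casstead; no such written consent has been filed — every alternative fails. However, the operative events occurred in Casstead, so the 'unless' proviso supplies this condition. Met.
  → All conditions met; jurisdiction exists.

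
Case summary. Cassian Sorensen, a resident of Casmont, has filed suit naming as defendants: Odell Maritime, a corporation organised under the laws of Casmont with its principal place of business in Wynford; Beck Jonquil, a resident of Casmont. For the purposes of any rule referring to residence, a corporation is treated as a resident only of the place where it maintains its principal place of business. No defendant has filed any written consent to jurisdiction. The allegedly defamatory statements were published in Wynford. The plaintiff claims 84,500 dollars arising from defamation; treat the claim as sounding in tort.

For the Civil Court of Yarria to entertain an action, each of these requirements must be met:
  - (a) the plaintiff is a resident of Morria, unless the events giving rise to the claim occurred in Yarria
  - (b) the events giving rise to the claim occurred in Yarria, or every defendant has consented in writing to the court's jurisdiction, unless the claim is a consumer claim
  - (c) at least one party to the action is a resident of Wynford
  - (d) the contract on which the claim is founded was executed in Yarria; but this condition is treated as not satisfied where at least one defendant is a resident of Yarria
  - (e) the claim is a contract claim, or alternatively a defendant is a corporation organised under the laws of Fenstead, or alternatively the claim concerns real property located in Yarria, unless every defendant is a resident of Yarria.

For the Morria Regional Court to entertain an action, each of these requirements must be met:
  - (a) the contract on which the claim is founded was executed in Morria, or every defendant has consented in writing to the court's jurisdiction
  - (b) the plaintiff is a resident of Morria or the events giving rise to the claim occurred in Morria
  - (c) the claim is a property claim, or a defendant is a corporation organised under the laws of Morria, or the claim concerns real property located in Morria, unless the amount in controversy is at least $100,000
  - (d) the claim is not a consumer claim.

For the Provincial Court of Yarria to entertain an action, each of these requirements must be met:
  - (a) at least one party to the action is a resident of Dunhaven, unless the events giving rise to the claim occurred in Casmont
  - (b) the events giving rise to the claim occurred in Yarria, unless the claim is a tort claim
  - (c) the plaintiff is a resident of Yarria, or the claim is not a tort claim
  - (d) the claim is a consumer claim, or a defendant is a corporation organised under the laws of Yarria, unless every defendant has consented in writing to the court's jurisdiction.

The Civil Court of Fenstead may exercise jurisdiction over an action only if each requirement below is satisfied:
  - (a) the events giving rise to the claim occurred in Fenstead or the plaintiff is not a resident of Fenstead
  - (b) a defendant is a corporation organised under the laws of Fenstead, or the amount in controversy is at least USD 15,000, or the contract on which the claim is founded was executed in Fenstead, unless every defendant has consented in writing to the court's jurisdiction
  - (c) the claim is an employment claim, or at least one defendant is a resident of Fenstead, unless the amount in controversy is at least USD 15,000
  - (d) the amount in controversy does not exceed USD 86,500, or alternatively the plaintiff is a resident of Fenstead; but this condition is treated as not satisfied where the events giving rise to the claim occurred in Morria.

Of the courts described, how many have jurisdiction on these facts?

1

The Civil Court of Yarria:
  (a) The plaintiff resides in Casmont, not Morria. And the operative events occurred in Wynford, not Yarria, so the proviso does not save it. Not met.
  (b) The operative events occurred in Wynford, not Yarria; no such written consent has been filed — every alternative fails. Nor does the 'unless' clause help: the claim is a tort claim, not a consumer claim. Not satisfied.
  (c) Odell Maritime resides in Wynford. Condition met.
  (d) No contract (and hence no place of execution) is alleged. Condition not met.
  (e) The claim is a tort claim, not a contract claim; the corporate defendant(s) are organised in Casmont, not Fenstead; the claim does not concern real property — none of the alternatives is met. And the defendants reside as follows — Odell Maritime in Wynford, Beck Jonquil in Casmont — not all in Yarria, so the proviso does not save it. Not satisfied.
  → No jurisdiction.
The Morria Regional Court:
  (a) No contract (and hence no place of execution) is alleged; no such written consent has been filed — none of the alternatives is met. Not met.
  (b) The plaintiff resides in Casmont, not Morria; the operative events occurred in Wynford, not Morria — no alternative holds. Not satisfied.
  (c) The claim is a tort claim, not a property claim; the corporate defendant(s) are organised in Casmont, not Morria; the claim does not concern real property — none of the alternatives is met. The proviso offers no rescue either, since the amount in controversy is 84,500 dollars, below the USD 100,000 floor. Fails.
  (d) The claim is a tort claim, not a consumer claim. Condition met.
  → The court lacks jurisdiction.
The Provincial Court of Yarria:
  (a) No party resides in Dunhaven. And the operative events occurred in Wynford, not Casmont, so the proviso does not save it. Condition not met.
  (b) The operative events occurred in Wynford, not Yarria. However, the claim is a tort claim, so the 'unless' proviso supplies this condition. Satisfied.
  (c) The plaintiff resides in Casmont, not Yarria; the claim is a tort claim — no alternative holds. Not satisfied.
  (d) The claim is a tort claim, not a consumer claim; the corporate defendant(s) are organised in Casmont, not Yarria — no alternative holds. Nor does the 'unless' clause help: no such written consent has been filed. Condition not met.
  → The court lacks jurisdiction.
The Civil Court of Fenstead:
  (a) The plaintiff resides in Casmont, which is not Fenstead, so this disjunct is met. Condition met.
  (b) The amount in controversy is 84,500 dollars, which meets the USD 15,000 floor, which satisfies one of the alternatives. Met.
  (c) The claim is a tort claim, not an employment claim; no defendant resides in Fenstead (they reside in Wynford, Casmont) — none of the alternatives is met. However, the amount in controversy is USD 84,500, which meets the USD 15,000 floor, so the 'unless' proviso supplies this condition. Satisfied.
  (d) The amount in controversy is USD 84,500, within the 86,500 dollars ceiling, so this disjunct is met. And the carve-out is inapplicable — the operative events occurred in Wynford, not Morria. Condition met.
  → The court has jurisdiction.
Courts with jurisdiction: the Civil Court of Fenstead — 1 in total.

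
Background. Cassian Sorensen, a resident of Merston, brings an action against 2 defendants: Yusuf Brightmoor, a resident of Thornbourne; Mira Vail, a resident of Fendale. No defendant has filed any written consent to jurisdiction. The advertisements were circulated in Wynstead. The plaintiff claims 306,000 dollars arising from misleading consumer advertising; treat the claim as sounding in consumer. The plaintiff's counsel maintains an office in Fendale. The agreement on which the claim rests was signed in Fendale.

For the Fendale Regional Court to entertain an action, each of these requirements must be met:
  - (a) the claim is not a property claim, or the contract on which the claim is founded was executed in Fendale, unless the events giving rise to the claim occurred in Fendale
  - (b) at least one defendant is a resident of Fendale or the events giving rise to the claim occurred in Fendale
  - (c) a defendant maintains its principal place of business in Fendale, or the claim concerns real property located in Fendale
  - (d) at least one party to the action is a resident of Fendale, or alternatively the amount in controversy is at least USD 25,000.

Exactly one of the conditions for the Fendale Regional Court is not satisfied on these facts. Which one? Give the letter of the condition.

(c)

The Fendale Regional Court:
  (a) The claim is a consumer claim, not a property claim, so one alternative holds. Met.
  (b) Mira Vail resides in Fendale, which satisfies one of the alternatives. Condition met.
  (c) No defendant is a corporation; the claim does not concern real property — every alternative fails. Not satisfied.
  (d) Mira Vail resides in Fendale, which satisfies one of the alternatives. Satisfied.
Only condition (c) fails.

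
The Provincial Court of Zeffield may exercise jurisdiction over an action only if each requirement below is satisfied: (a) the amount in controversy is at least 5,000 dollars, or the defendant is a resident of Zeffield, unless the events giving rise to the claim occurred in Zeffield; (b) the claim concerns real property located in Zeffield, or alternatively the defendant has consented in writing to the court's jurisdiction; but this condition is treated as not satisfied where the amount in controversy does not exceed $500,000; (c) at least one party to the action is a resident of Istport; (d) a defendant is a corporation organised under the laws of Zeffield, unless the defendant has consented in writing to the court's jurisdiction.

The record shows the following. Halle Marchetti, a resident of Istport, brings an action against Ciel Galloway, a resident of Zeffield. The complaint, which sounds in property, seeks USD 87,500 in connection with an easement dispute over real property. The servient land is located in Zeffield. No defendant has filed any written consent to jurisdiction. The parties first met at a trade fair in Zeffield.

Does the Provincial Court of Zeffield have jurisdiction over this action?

No

The Provincial Court of Zeffield:
  (a) The amount in controversy is USD 87,500, which meets the 5,000 dollars floor — that alternative is enough. Satisfied.
  (b) The property lies in Zeffield — that alternative is enough. But the carve-out bites: the amount in controversy is 87,500 dollars, within the USD 500,000 ceiling. Not satisfied.
  (c) Halle Marchetti resides in Istport. Condition met.
  (d) No defendant is a corporation. Nor does the 'unless' clause help: no such written consent has been filed. Condition not met.
  → Not every requirement is met — no jurisdiction.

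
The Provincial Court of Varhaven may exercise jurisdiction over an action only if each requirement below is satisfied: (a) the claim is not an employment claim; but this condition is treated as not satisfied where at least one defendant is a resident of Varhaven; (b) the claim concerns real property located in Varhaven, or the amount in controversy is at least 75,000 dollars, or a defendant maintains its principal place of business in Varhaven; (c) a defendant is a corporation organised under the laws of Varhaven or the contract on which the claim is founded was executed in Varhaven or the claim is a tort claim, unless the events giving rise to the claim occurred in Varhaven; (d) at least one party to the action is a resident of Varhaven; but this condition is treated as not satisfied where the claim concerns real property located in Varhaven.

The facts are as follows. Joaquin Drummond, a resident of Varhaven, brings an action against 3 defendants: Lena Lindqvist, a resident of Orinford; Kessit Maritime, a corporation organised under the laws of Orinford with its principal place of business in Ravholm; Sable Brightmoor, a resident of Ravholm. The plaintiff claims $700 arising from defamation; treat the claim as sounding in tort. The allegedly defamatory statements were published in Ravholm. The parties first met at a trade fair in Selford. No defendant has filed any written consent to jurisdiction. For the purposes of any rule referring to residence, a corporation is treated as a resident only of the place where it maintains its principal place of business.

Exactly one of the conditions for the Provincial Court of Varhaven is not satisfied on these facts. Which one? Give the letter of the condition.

The Provincial Court of Varhaven:
  (a) The claim is a tort claim, not an employment claim. And the carve-out is inapplicable — no defendant resides in Varhaven (they reside in Orinford, Ravholm, Ravholm). Met.
  (b) The claim does not concern real property; the amount in controversy is 700 dollars, below the $75,000 floor; the corporate defendant(s) have their principal place of business in Ravholm, not Varhaven — no alternative holds. Not met.
  (c) The claim is a tort claim, which satisfies one of the alternatives. Condition met.
  (d) Joaquin Drummond resides in Varhaven. The carve-out does not apply: the claim does not concern real property. Met.
Only condition (b) fails.

(b)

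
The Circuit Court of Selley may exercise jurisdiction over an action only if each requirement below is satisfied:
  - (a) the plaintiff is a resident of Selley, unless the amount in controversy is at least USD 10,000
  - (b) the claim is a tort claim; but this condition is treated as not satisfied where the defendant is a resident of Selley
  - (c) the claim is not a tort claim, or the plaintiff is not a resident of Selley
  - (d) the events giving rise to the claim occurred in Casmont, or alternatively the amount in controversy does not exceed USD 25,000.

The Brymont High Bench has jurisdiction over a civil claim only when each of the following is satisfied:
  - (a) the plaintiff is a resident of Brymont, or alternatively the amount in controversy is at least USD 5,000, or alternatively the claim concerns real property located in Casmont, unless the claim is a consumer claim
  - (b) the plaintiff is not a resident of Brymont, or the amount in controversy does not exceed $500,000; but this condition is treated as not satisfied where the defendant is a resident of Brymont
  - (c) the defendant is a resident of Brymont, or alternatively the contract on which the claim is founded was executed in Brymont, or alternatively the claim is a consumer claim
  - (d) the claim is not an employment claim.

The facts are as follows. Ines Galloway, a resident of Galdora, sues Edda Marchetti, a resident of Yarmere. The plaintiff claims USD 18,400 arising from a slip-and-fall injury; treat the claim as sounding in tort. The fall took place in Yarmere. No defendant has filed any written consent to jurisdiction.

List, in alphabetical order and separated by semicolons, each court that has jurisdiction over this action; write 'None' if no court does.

the Circuit Court of Selley

The Circuit Court of Selley:
  (a) The plaintiff resides in Galdora, not Selley. But the amount in controversy is $18,400, which meets the 10,000 dollars floor, and the 'unless' clause therefore excuses the requirement. Satisfied.
  (b) The claim is a tort claim. And the carve-out is inapplicable — the defendant resides in Yarmere, not Selley. Met.
  (c) The plaintiff resides in Galdora, which is not Selley, so this disjunct is met. Satisfied.
  (d) The amount in controversy is 18,400 dollars, within the 25,000 dollars ceiling — that alternative is enough. Condition met.
  → The court has jurisdiction.
The Brymont High Bench:
  (a) The amount in controversy is $18,400, which meets the $5,000 floor, which satisfies one of the alternatives. Condition met.
  (b) The plaintiff resides in Galdora, which is not Brymont, so one alternative holds. The exception is not triggered, since the defendant resides in Yarmere, not Brymont. Met.
  (c) The defendant resides in Yarmere, not Brymont; no contract (and hence no place of execution) is alleged; the claim is a tort claim, not a consumer claim — every alternative fails. Not satisfied.
  (d) The claim is a tort claim, not an employment claim. Satisfied.
  → At least one condition fails; no jurisdiction.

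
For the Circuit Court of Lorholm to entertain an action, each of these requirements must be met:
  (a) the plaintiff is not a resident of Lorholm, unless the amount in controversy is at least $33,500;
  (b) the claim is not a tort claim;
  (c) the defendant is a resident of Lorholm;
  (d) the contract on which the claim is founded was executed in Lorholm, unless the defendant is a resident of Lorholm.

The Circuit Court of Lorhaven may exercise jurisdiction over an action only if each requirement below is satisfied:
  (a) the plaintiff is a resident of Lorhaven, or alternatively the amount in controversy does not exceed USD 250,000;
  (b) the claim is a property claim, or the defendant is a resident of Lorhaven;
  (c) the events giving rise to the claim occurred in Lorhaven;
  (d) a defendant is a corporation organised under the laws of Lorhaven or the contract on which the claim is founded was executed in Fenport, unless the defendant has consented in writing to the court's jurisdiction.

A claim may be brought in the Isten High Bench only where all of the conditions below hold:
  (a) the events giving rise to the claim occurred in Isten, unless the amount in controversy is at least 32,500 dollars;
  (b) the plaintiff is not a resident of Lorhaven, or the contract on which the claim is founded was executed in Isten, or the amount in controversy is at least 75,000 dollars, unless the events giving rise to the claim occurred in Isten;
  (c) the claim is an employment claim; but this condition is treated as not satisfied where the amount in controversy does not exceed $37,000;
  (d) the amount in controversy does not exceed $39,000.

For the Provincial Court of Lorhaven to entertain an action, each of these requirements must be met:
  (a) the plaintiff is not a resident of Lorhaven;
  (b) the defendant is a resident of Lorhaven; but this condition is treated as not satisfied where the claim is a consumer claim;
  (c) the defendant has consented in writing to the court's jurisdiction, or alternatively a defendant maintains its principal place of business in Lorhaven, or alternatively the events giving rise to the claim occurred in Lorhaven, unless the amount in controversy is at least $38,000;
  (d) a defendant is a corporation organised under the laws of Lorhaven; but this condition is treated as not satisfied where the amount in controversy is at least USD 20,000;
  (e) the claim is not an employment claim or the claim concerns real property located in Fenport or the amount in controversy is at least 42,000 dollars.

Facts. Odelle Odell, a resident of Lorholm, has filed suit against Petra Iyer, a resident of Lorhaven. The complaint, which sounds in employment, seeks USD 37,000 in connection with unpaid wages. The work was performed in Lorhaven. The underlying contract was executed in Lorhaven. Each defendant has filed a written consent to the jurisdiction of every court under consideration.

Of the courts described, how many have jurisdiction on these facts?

The Circuit Court of Lorholm:
  (a) The plaintiff resides in Lorholm. The proviso rescues it, though: the amount in controversy is 37,000 dollars, which meets the USD 33,500 floor. Condition met.
  (b) The claim is an employment claim, not a tort claim. Condition met.
  (c) The defendant resides in Lorhaven, not Lorholm. Condition not met.
  (d) The contract was executed in Lorhaven, not Lorholm. Nor does the 'unless' clause help: the defendant resides in Lorhaven, not Lorholm. Not satisfied.
  → The court lacks jurisdiction.
The Circuit Court of Lorhaven:
  (a) The amount in controversy is 37,000 dollars, within the 250,000 dollars ceiling, which satisfies one of the alternatives. Condition met.
  (b) The defendant resides in Lorhaven, so this disjunct is met. Met.
  (c) The operative events occurred in Lorhaven. Satisfied.
  (d) No defendant is a corporation; the contract was executed in Lorhaven, not Fenport — none of the alternatives is met. However, every defendant has filed written consent, so the 'unless' proviso supplies this condition. Satisfied.
  → Every requirement is satisfied — jurisdiction.
The Isten High Bench:
  (a) The operative events occurred in Lorhaven, not Isten. The proviso rescues it, though: the amount in controversy is USD 37,000, which meets the $32,500 floor. Met.
  (b) The plaintiff resides in Lorholm, which is not Lorhaven, so this disjunct is met. Satisfied.
  (c) The claim is an employment claim. However, the amount in controversy is USD 37,000, within the USD 37,000 ceiling, which falls within the stated exception and so defeats the condition. Fails.
  (d) The amount in controversy is 37,000 dollars, within the 39,000 dollars ceiling. Satisfied.
  → No jurisdiction.
The Provincial Court of Lorhaven:
  (a) The plaintiff resides in Lorholm, which is not Lorhaven. Met.
  (b) The defendant resides in Lorhaven. The carve-out does not apply: the claim is an employment claim, not a consumer claim. Satisfied.
  (c) Every defendant has filed written consent, so this disjunct is met. Satisfied.
  (d) No defendant is a corporation. Not satisfied.
  (e) The claim is an employment claim; the claim does not concern real property; the amount in controversy is $37,000, below the USD 42,000 floor — none of the alternatives is met. Condition not met.
  → Not every requirement is met — no jurisdiction.
Courts with jurisdiction: the Circuit Court of Lorhaven — 1 in total.

1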